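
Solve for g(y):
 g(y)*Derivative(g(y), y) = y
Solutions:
 g(y) = -sqrt(C1 + y^2)
 g(y) = sqrt(C1 + y^2)


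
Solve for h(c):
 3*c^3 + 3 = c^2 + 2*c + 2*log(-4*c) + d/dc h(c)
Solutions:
 h(c) = C1 + 3*c^4/4 - c^3/3 - c^2 - 2*c*log(-c) + c*(5 - 4*log(2))


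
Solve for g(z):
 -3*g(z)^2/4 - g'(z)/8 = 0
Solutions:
 g(z) = 1/(C1 + 6*z)


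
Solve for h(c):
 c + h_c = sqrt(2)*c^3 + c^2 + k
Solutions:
 h(c) = C1 + sqrt(2)*c^4/4 + c^3/3 - c^2/2 + c*k


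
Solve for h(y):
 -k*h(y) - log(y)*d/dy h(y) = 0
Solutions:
 h(y) = C1*exp(-k*li(y))


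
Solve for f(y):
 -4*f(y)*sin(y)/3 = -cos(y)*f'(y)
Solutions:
 f(y) = C1/cos(y)^(4/3)


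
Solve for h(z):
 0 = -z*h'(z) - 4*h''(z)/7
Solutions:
 h(z) = C1 + C2*erf(sqrt(14)*z/4)


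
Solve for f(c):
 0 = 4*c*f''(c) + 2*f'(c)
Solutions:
 f(c) = C1 + C2*sqrt(c)


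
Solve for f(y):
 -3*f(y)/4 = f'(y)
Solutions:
 f(y) = C1*exp(-3*y/4)


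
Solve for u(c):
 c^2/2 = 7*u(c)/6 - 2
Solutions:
 u(c) = 3*c^2/7 + 12/7


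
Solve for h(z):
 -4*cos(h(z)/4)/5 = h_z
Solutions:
 4*z/5 - 2*log(sin(h(z)/4) - 1) + 2*log(sin(h(z)/4) + 1) = C1


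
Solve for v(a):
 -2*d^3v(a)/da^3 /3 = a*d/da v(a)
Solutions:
 v(a) = C1 + Integral(C2*airyai(-2^(2/3)*3^(1/3)*a/2) + C3*airybi(-2^(2/3)*3^(1/3)*a/2), a)


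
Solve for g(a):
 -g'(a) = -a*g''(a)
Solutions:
 g(a) = C1 + C2*a^2


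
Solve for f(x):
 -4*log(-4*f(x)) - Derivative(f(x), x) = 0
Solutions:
 Integral(1/(log(-_y) + 2*log(2)), (_y, f(x)))/4 = C1 - x


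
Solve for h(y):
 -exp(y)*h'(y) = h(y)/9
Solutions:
 h(y) = C1*exp(exp(-y)/9)


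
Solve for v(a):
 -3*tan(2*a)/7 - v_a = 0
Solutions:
 v(a) = C1 + 3*log(cos(2*a))/14


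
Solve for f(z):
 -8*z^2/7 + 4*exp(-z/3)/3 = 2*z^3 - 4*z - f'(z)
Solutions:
 f(z) = C1 + z^4/2 + 8*z^3/21 - 2*z^2 + 4*exp(-z/3)


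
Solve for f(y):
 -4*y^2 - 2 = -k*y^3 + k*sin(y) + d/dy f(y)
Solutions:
 f(y) = C1 + k*y^4/4 + k*cos(y) - 4*y^3/3 - 2*y


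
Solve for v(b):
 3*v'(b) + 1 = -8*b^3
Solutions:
 v(b) = C1 - 2*b^4/3 - b/3


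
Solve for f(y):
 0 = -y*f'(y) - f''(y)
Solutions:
 f(y) = C1 + C2*erf(sqrt(2)*y/2)


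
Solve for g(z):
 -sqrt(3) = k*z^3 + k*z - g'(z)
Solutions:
 g(z) = C1 + k*z^4/4 + k*z^2/2 + sqrt(3)*z


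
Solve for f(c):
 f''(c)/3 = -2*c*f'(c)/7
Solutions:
 f(c) = C1 + C2*erf(sqrt(21)*c/7)


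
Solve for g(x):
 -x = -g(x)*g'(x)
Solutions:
 g(x) = -sqrt(C1 + x^2)
 g(x) = sqrt(C1 + x^2)


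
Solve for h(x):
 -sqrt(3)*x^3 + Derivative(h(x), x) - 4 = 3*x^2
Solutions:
 h(x) = C1 + sqrt(3)*x^4/4 + x^3 + 4*x


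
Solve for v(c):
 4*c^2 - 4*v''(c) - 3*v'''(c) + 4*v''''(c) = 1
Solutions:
 v(c) = C1 + C2*c + C3*exp(c*(3 - sqrt(73))/8) + C4*exp(c*(3 + sqrt(73))/8) + c^4/12 - c^3/4 + 23*c^2/16


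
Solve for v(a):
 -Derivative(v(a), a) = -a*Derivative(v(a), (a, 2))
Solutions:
 v(a) = C1 + C2*a^2


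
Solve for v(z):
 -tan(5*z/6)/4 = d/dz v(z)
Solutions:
 v(z) = C1 + 3*log(cos(5*z/6))/10


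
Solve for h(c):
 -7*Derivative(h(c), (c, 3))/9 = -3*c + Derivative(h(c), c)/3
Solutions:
 h(c) = C1 + C2*sin(sqrt(21)*c/7) + C3*cos(sqrt(21)*c/7) + 9*c^2/2


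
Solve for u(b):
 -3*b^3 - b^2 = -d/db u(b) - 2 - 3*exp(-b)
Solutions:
 u(b) = C1 + 3*b^4/4 + b^3/3 - 2*b + 3*exp(-b)


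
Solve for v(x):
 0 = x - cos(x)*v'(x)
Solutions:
 v(x) = C1 + Integral(x/cos(x), x)


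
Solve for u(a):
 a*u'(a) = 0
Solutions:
 u(a) = C1


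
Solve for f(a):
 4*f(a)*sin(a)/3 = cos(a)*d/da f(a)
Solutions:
 f(a) = C1/cos(a)^(4/3)


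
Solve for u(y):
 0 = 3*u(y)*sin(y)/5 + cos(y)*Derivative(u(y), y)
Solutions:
 u(y) = C1*cos(y)^(3/5)


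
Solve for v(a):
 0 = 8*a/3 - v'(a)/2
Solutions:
 v(a) = C1 + 8*a^2/3


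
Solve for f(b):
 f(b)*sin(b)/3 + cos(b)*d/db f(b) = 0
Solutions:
 f(b) = C1*cos(b)^(1/3)


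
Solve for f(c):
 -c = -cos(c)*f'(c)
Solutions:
 f(c) = C1 + Integral(c/cos(c), c)


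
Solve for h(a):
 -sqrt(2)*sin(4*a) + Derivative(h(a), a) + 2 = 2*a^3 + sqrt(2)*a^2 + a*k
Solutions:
 h(a) = C1 + a^4/2 + sqrt(2)*a^3/3 + a^2*k/2 - 2*a - sqrt(2)*cos(4*a)/4


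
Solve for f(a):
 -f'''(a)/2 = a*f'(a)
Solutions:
 f(a) = C1 + Integral(C2*airyai(-2^(1/3)*a) + C3*airybi(-2^(1/3)*a), a)


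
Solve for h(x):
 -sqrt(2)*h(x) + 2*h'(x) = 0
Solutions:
 h(x) = C1*exp(sqrt(2)*x/2)


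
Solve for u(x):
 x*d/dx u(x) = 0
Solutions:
 u(x) = C1


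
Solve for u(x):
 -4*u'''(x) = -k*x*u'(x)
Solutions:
 u(x) = C1 + Integral(C2*airyai(2^(1/3)*k^(1/3)*x/2) + C3*airybi(2^(1/3)*k^(1/3)*x/2), x)


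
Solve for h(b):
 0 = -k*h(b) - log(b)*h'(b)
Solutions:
 h(b) = C1*exp(-k*li(b))


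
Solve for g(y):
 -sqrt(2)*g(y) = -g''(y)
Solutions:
 g(y) = C1*exp(-2^(1/4)*y) + C2*exp(2^(1/4)*y)


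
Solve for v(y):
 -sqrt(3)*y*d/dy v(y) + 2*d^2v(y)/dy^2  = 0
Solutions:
 v(y) = C1 + C2*erfi(3^(1/4)*y/2)


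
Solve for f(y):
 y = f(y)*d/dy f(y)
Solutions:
 f(y) = -sqrt(C1 + y^2)
 f(y) = sqrt(C1 + y^2)


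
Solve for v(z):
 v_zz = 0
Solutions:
 v(z) = C1 + C2*z


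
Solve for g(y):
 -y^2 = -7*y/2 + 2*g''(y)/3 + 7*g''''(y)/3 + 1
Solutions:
 g(y) = C1 + C2*y + C3*sin(sqrt(14)*y/7) + C4*cos(sqrt(14)*y/7) - y^4/8 + 7*y^3/8 + 9*y^2/2


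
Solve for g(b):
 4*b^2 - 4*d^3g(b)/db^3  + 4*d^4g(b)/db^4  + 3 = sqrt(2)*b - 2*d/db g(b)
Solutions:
 g(b) = C1 + C2*exp(b*(2*2^(2/3)/(3*sqrt(57) + 23)^(1/3) + 4 + 2^(1/3)*(3*sqrt(57) + 23)^(1/3))/12)*sin(2^(1/3)*sqrt(3)*b*(-(3*sqrt(57) + 23)^(1/3) + 2*2^(1/3)/(3*sqrt(57) + 23)^(1/3))/12) + C3*exp(b*(2*2^(2/3)/(3*sqrt(57) + 23)^(1/3) + 4 + 2^(1/3)*(3*sqrt(57) + 23)^(1/3))/12)*cos(2^(1/3)*sqrt(3)*b*(-(3*sqrt(57) + 23)^(1/3) + 2*2^(1/3)/(3*sqrt(57) + 23)^(1/3))/12) + C4*exp(b*(-2^(1/3)*(3*sqrt(57) + 23)^(1/3) - 2*2^(2/3)/(3*sqrt(57) + 23)^(1/3) + 2)/6) - 2*b^3/3 + sqrt(2)*b^2/4 - 19*b/2


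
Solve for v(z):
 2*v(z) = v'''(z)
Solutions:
 v(z) = C3*exp(2^(1/3)*z) + (C1*sin(2^(1/3)*sqrt(3)*z/2) + C2*cos(2^(1/3)*sqrt(3)*z/2))*exp(-2^(1/3)*z/2)


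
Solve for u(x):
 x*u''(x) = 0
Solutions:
 u(x) = C1 + C2*x


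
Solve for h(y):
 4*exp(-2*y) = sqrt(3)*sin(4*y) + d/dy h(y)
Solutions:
 h(y) = C1 + sqrt(3)*cos(4*y)/4 - 2*exp(-2*y)


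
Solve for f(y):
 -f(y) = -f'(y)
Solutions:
 f(y) = C1*exp(y)


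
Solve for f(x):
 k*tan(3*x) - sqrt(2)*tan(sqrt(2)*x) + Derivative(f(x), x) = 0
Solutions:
 f(x) = C1 + k*log(cos(3*x))/3 - log(cos(sqrt(2)*x))


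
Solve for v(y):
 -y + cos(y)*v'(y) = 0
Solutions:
 v(y) = C1 + Integral(y/cos(y), y)


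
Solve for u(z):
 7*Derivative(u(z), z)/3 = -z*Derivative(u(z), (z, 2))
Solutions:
 u(z) = C1 + C2/z^(4/3)


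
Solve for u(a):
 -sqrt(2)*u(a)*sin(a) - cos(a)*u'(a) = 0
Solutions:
 u(a) = C1*cos(a)^(sqrt(2))


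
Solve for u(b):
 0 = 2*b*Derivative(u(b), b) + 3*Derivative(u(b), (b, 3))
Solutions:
 u(b) = C1 + Integral(C2*airyai(-2^(1/3)*3^(2/3)*b/3) + C3*airybi(-2^(1/3)*3^(2/3)*b/3), b)


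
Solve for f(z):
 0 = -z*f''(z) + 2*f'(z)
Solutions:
 f(z) = C1 + C2*z^3


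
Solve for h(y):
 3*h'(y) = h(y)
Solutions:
 h(y) = C1*exp(y/3)


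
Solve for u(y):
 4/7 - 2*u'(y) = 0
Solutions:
 u(y) = C1 + 2*y/7


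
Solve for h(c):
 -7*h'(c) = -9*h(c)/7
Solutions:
 h(c) = C1*exp(9*c/49)


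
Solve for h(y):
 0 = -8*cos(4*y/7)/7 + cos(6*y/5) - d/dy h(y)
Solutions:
 h(y) = C1 - 2*sin(4*y/7) + 5*sin(6*y/5)/6


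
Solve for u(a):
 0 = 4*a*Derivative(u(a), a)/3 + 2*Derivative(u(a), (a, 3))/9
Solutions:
 u(a) = C1 + Integral(C2*airyai(-6^(1/3)*a) + C3*airybi(-6^(1/3)*a), a)


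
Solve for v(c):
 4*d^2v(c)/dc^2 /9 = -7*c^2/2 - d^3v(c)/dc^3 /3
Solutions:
 v(c) = C1 + C2*c + C3*exp(-4*c/3) - 21*c^4/32 + 63*c^3/32 - 567*c^2/128


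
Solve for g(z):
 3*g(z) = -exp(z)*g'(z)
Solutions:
 g(z) = C1*exp(3*exp(-z))


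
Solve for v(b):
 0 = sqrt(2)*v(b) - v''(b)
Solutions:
 v(b) = C1*exp(-2^(1/4)*b) + C2*exp(2^(1/4)*b)


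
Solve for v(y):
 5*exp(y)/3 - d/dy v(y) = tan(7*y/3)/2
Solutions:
 v(y) = C1 + 5*exp(y)/3 + 3*log(cos(7*y/3))/14


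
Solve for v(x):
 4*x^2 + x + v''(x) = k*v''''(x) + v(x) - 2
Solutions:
 v(x) = C1*exp(-sqrt(2)*x*sqrt((1 - sqrt(1 - 4*k))/k)/2) + C2*exp(sqrt(2)*x*sqrt((1 - sqrt(1 - 4*k))/k)/2) + C3*exp(-sqrt(2)*x*sqrt((sqrt(1 - 4*k) + 1)/k)/2) + C4*exp(sqrt(2)*x*sqrt((sqrt(1 - 4*k) + 1)/k)/2) + 4*x^2 + x + 10


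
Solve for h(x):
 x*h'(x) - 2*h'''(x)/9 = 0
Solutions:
 h(x) = C1 + Integral(C2*airyai(6^(2/3)*x/2) + C3*airybi(6^(2/3)*x/2), x)


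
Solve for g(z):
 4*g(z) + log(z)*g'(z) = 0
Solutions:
 g(z) = C1*exp(-4*li(z))


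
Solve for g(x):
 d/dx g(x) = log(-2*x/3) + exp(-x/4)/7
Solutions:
 g(x) = C1 + x*log(-x) + x*(-log(3) - 1 + log(2)) - 4*exp(-x/4)/7


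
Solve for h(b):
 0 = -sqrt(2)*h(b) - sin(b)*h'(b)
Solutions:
 h(b) = C1*(cos(b) + 1)^(sqrt(2)/2)/(cos(b) - 1)^(sqrt(2)/2)


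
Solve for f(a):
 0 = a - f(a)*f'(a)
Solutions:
 f(a) = -sqrt(C1 + a^2)
 f(a) = sqrt(C1 + a^2)


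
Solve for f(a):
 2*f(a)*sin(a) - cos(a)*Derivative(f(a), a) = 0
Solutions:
 f(a) = C1/cos(a)^2


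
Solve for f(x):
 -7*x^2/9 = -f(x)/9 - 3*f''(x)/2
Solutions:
 f(x) = C1*sin(sqrt(6)*x/9) + C2*cos(sqrt(6)*x/9) + 7*x^2 - 189


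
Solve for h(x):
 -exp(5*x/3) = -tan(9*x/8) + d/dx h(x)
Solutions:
 h(x) = C1 - 3*exp(5*x/3)/5 - 8*log(cos(9*x/8))/9


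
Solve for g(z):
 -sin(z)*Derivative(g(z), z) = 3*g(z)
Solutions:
 g(z) = C1*(cos(z) + 1)^(3/2)/(cos(z) - 1)^(3/2)


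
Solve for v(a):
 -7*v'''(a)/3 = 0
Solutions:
 v(a) = C1 + C2*a + C3*a^2


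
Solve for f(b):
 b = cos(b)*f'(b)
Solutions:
 f(b) = C1 + Integral(b/cos(b), b)


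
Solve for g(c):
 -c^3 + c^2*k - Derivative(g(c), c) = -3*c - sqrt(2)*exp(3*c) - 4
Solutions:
 g(c) = C1 - c^4/4 + c^3*k/3 + 3*c^2/2 + 4*c + sqrt(2)*exp(3*c)/3


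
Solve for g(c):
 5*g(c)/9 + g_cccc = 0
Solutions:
 g(c) = (C1*sin(5^(1/4)*sqrt(6)*c/6) + C2*cos(5^(1/4)*sqrt(6)*c/6))*exp(-5^(1/4)*sqrt(6)*c/6) + (C3*sin(5^(1/4)*sqrt(6)*c/6) + C4*cos(5^(1/4)*sqrt(6)*c/6))*exp(5^(1/4)*sqrt(6)*c/6)


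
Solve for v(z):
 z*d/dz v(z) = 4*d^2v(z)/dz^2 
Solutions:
 v(z) = C1 + C2*erfi(sqrt(2)*z/4)


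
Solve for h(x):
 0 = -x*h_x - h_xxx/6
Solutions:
 h(x) = C1 + Integral(C2*airyai(-6^(1/3)*x) + C3*airybi(-6^(1/3)*x), x)


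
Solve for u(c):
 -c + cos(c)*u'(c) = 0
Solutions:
 u(c) = C1 + Integral(c/cos(c), c)


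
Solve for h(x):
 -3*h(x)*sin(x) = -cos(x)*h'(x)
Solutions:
 h(x) = C1/cos(x)^3


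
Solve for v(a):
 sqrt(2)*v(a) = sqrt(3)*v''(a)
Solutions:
 v(a) = C1*exp(-2^(1/4)*3^(3/4)*a/3) + C2*exp(2^(1/4)*3^(3/4)*a/3)


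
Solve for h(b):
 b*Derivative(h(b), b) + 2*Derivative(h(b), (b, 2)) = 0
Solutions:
 h(b) = C1 + C2*erf(b/2)


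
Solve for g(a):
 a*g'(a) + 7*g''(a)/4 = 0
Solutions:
 g(a) = C1 + C2*erf(sqrt(14)*a/7)


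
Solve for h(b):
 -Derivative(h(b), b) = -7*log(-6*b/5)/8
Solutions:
 h(b) = C1 + 7*b*log(-b)/8 + 7*b*(-log(5) - 1 + log(6))/8


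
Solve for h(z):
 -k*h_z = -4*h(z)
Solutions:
 h(z) = C1*exp(4*z/k)


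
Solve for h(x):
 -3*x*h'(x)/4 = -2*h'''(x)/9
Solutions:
 h(x) = C1 + Integral(C2*airyai(3*x/2) + C3*airybi(3*x/2), x)


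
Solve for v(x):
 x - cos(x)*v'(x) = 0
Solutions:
 v(x) = C1 + Integral(x/cos(x), x)


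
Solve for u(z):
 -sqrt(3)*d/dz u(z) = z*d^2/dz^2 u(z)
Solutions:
 u(z) = C1 + C2*z^(1 - sqrt(3))


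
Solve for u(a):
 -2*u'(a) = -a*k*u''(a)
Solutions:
 u(a) = C1 + a^(((re(k) + 2)*re(k) + im(k)^2)/(re(k)^2 + im(k)^2))*(C2*sin(2*log(a)*Abs(im(k))/(re(k)^2 + im(k)^2)) + C3*cos(2*log(a)*im(k)/(re(k)^2 + im(k)^2)))


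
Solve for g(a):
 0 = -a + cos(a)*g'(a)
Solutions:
 g(a) = C1 + Integral(a/cos(a), a)


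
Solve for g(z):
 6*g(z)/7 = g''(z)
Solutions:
 g(z) = C1*exp(-sqrt(42)*z/7) + C2*exp(sqrt(42)*z/7)


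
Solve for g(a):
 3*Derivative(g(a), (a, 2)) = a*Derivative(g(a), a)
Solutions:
 g(a) = C1 + C2*erfi(sqrt(6)*a/6)


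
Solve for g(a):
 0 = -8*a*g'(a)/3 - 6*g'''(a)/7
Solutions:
 g(a) = C1 + Integral(C2*airyai(-84^(1/3)*a/3) + C3*airybi(-84^(1/3)*a/3), a)


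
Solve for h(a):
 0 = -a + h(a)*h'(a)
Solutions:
 h(a) = -sqrt(C1 + a^2)
 h(a) = sqrt(C1 + a^2)


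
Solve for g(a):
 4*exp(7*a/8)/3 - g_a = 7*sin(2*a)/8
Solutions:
 g(a) = C1 + 32*exp(7*a/8)/21 + 7*cos(2*a)/16


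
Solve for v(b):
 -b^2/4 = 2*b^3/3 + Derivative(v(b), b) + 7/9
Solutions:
 v(b) = C1 - b^4/6 - b^3/12 - 7*b/9


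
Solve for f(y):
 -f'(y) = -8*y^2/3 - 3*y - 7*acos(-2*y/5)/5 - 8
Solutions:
 f(y) = C1 + 8*y^3/9 + 3*y^2/2 + 7*y*acos(-2*y/5)/5 + 8*y + 7*sqrt(25 - 4*y^2)/10


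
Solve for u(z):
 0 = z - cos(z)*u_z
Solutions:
 u(z) = C1 + Integral(z/cos(z), z)


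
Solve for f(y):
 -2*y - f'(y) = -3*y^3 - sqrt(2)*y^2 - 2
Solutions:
 f(y) = C1 + 3*y^4/4 + sqrt(2)*y^3/3 - y^2 + 2*y


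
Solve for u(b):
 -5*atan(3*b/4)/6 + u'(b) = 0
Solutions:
 u(b) = C1 + 5*b*atan(3*b/4)/6 - 5*log(9*b^2 + 16)/9


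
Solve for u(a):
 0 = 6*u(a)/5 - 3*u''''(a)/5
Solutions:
 u(a) = C1*exp(-2^(1/4)*a) + C2*exp(2^(1/4)*a) + C3*sin(2^(1/4)*a) + C4*cos(2^(1/4)*a)


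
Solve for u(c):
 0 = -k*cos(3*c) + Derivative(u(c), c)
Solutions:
 u(c) = C1 + k*sin(3*c)/3


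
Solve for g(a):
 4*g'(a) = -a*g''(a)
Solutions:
 g(a) = C1 + C2/a^3


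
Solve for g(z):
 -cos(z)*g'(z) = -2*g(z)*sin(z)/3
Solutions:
 g(z) = C1/cos(z)^(2/3)


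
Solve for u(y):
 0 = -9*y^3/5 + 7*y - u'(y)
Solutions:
 u(y) = C1 - 9*y^4/20 + 7*y^2/2


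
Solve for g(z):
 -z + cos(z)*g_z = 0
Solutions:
 g(z) = C1 + Integral(z/cos(z), z)


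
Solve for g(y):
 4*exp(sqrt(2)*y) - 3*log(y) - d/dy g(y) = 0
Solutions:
 g(y) = C1 - 3*y*log(y) + 3*y + 2*sqrt(2)*exp(sqrt(2)*y)


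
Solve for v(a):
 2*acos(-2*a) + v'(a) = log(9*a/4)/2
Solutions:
 v(a) = C1 + a*log(a)/2 - 2*a*acos(-2*a) - a*log(2) - a/2 + a*log(3) - sqrt(1 - 4*a^2)


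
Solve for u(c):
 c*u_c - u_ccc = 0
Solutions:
 u(c) = C1 + Integral(C2*airyai(c) + C3*airybi(c), c)


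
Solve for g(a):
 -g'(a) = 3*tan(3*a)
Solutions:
 g(a) = C1 + log(cos(3*a))


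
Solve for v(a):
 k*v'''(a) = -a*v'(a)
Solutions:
 v(a) = C1 + Integral(C2*airyai(a*(-1/k)^(1/3)) + C3*airybi(a*(-1/k)^(1/3)), a)


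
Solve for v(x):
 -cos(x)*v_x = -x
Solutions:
 v(x) = C1 + Integral(x/cos(x), x)


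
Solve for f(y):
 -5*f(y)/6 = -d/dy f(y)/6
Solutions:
 f(y) = C1*exp(5*y)


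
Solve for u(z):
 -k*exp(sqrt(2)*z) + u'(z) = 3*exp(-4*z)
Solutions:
 u(z) = C1 + sqrt(2)*k*exp(sqrt(2)*z)/2 - 3*exp(-4*z)/4


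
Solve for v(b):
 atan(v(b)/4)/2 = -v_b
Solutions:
 Integral(1/atan(_y/4), (_y, v(b))) = C1 - b/2


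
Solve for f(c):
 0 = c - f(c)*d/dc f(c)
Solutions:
 f(c) = -sqrt(C1 + c^2)
 f(c) = sqrt(C1 + c^2)


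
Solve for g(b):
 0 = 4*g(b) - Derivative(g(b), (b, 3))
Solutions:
 g(b) = C3*exp(2^(2/3)*b) + (C1*sin(2^(2/3)*sqrt(3)*b/2) + C2*cos(2^(2/3)*sqrt(3)*b/2))*exp(-2^(2/3)*b/2)


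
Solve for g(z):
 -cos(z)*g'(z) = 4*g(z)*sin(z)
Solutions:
 g(z) = C1*cos(z)^4


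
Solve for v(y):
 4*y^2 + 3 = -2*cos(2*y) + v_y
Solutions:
 v(y) = C1 + 4*y^3/3 + 3*y + sin(2*y)


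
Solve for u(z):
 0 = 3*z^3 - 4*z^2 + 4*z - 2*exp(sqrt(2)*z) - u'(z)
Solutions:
 u(z) = C1 + 3*z^4/4 - 4*z^3/3 + 2*z^2 - sqrt(2)*exp(sqrt(2)*z)


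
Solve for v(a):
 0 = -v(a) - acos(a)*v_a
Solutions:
 v(a) = C1*exp(-Integral(1/acos(a), a))


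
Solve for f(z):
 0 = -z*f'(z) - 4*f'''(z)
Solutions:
 f(z) = C1 + Integral(C2*airyai(-2^(1/3)*z/2) + C3*airybi(-2^(1/3)*z/2), z)


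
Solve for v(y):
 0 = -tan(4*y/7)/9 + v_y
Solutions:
 v(y) = C1 - 7*log(cos(4*y/7))/36


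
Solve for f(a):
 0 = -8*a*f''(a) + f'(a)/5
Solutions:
 f(a) = C1 + C2*a^(41/40)


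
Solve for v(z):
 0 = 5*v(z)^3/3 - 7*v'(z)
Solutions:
 v(z) = -sqrt(42)*sqrt(-1/(C1 + 5*z))/2
 v(z) = sqrt(42)*sqrt(-1/(C1 + 5*z))/2


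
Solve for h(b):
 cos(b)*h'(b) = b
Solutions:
 h(b) = C1 + Integral(b/cos(b), b)


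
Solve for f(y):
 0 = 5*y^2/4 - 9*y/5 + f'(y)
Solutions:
 f(y) = C1 - 5*y^3/12 + 9*y^2/10


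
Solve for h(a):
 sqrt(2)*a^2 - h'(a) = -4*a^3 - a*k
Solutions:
 h(a) = C1 + a^4 + sqrt(2)*a^3/3 + a^2*k/2


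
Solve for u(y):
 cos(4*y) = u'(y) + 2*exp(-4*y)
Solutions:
 u(y) = C1 + sin(4*y)/4 + exp(-4*y)/2


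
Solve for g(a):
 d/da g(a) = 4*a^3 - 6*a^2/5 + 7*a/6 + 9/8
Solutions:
 g(a) = C1 + a^4 - 2*a^3/5 + 7*a^2/12 + 9*a/8


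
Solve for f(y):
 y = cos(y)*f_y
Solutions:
 f(y) = C1 + Integral(y/cos(y), y)


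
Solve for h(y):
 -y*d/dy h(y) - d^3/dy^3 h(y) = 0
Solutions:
 h(y) = C1 + Integral(C2*airyai(-y) + C3*airybi(-y), y)


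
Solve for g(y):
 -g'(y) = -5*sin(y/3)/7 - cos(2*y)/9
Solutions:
 g(y) = C1 + sin(2*y)/18 - 15*cos(y/3)/7


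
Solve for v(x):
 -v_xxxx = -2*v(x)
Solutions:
 v(x) = C1*exp(-2^(1/4)*x) + C2*exp(2^(1/4)*x) + C3*sin(2^(1/4)*x) + C4*cos(2^(1/4)*x)


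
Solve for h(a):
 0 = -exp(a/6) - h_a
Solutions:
 h(a) = C1 - 6*exp(a/6)


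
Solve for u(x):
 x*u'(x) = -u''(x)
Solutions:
 u(x) = C1 + C2*erf(sqrt(2)*x/2)


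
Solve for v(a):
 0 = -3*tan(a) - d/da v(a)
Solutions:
 v(a) = C1 + 3*log(cos(a))


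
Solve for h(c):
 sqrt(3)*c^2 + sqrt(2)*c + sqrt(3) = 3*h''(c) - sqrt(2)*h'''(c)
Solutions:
 h(c) = C1 + C2*c + C3*exp(3*sqrt(2)*c/2) + sqrt(3)*c^4/36 + c^3*(3*sqrt(2) + 2*sqrt(6))/54 + c^2*(6 + 13*sqrt(3))/54


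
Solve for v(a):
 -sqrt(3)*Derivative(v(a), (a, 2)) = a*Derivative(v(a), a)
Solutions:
 v(a) = C1 + C2*erf(sqrt(2)*3^(3/4)*a/6)


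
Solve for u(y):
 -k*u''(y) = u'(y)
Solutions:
 u(y) = C1 + C2*exp(-y/k)


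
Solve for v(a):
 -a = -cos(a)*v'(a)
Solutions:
 v(a) = C1 + Integral(a/cos(a), a)


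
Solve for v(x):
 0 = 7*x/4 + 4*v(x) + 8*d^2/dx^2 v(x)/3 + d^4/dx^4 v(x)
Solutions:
 v(x) = -7*x/16 + (C1*sin(sqrt(2)*x*cos(atan(sqrt(5)/2)/2)) + C2*cos(sqrt(2)*x*cos(atan(sqrt(5)/2)/2)))*exp(-sqrt(2)*x*sin(atan(sqrt(5)/2)/2)) + (C3*sin(sqrt(2)*x*cos(atan(sqrt(5)/2)/2)) + C4*cos(sqrt(2)*x*cos(atan(sqrt(5)/2)/2)))*exp(sqrt(2)*x*sin(atan(sqrt(5)/2)/2))


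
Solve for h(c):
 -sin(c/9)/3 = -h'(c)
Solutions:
 h(c) = C1 - 3*cos(c/9)


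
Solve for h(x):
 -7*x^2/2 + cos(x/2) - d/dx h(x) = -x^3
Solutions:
 h(x) = C1 + x^4/4 - 7*x^3/6 + 2*sin(x/2)


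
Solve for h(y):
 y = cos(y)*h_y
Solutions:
 h(y) = C1 + Integral(y/cos(y), y)


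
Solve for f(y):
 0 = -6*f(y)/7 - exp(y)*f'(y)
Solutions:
 f(y) = C1*exp(6*exp(-y)/7)


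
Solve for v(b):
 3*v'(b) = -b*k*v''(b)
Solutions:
 v(b) = C1 + b^(((re(k) - 3)*re(k) + im(k)^2)/(re(k)^2 + im(k)^2))*(C2*sin(3*log(b)*Abs(im(k))/(re(k)^2 + im(k)^2)) + C3*cos(3*log(b)*im(k)/(re(k)^2 + im(k)^2)))


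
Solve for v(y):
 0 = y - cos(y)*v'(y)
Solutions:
 v(y) = C1 + Integral(y/cos(y), y)


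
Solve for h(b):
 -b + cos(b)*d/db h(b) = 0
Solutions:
 h(b) = C1 + Integral(b/cos(b), b)


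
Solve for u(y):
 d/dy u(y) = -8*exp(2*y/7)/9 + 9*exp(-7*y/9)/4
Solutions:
 u(y) = C1 - 28*exp(2*y/7)/9 - 81*exp(-7*y/9)/28


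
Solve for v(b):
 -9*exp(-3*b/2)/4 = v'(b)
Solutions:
 v(b) = C1 + 3*exp(-3*b/2)/2


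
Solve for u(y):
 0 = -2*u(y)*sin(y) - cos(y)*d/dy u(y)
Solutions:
 u(y) = C1*cos(y)^2


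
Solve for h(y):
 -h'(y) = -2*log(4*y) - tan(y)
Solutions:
 h(y) = C1 + 2*y*log(y) - 2*y + 4*y*log(2) - log(cos(y))


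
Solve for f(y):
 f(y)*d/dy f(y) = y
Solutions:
 f(y) = -sqrt(C1 + y^2)
 f(y) = sqrt(C1 + y^2)


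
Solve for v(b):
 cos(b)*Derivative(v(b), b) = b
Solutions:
 v(b) = C1 + Integral(b/cos(b), b)


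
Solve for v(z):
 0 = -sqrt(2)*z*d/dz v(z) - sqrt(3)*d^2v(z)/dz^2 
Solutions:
 v(z) = C1 + C2*erf(6^(3/4)*z/6)


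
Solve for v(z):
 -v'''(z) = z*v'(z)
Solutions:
 v(z) = C1 + Integral(C2*airyai(-z) + C3*airybi(-z), z)


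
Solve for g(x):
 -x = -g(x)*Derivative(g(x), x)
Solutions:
 g(x) = -sqrt(C1 + x^2)
 g(x) = sqrt(C1 + x^2)


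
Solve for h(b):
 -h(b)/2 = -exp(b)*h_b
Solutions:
 h(b) = C1*exp(-exp(-b)/2)


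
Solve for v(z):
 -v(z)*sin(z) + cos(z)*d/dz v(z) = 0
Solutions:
 v(z) = C1/cos(z)


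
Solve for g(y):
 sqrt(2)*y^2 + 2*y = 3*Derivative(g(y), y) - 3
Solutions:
 g(y) = C1 + sqrt(2)*y^3/9 + y^2/3 + y


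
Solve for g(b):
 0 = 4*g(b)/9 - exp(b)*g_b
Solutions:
 g(b) = C1*exp(-4*exp(-b)/9)


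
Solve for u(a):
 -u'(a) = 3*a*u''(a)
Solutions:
 u(a) = C1 + C2*a^(2/3)


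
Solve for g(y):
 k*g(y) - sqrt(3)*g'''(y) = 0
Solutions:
 g(y) = C1*exp(3^(5/6)*k^(1/3)*y/3) + C2*exp(k^(1/3)*y*(-3^(5/6) + 3*3^(1/3)*I)/6) + C3*exp(-k^(1/3)*y*(3^(5/6) + 3*3^(1/3)*I)/6)


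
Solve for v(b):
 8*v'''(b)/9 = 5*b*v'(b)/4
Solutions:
 v(b) = C1 + Integral(C2*airyai(90^(1/3)*b/4) + C3*airybi(90^(1/3)*b/4), b)


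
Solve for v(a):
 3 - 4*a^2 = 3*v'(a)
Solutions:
 v(a) = C1 - 4*a^3/9 + a


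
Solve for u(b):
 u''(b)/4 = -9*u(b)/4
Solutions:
 u(b) = C1*sin(3*b) + C2*cos(3*b)


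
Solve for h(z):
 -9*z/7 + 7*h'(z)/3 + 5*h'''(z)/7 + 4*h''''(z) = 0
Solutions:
 h(z) = C1 + C2*exp(z*(-10 + 25/(588*sqrt(86561) + 172997)^(1/3) + (588*sqrt(86561) + 172997)^(1/3))/168)*sin(sqrt(3)*z*(-(588*sqrt(86561) + 172997)^(1/3) + 25/(588*sqrt(86561) + 172997)^(1/3))/168) + C3*exp(z*(-10 + 25/(588*sqrt(86561) + 172997)^(1/3) + (588*sqrt(86561) + 172997)^(1/3))/168)*cos(sqrt(3)*z*(-(588*sqrt(86561) + 172997)^(1/3) + 25/(588*sqrt(86561) + 172997)^(1/3))/168) + C4*exp(-z*(25/(588*sqrt(86561) + 172997)^(1/3) + 5 + (588*sqrt(86561) + 172997)^(1/3))/84) + 27*z^2/98


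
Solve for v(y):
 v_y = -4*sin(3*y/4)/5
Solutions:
 v(y) = C1 + 16*cos(3*y/4)/15


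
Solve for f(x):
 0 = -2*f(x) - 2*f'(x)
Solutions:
 f(x) = C1*exp(-x)


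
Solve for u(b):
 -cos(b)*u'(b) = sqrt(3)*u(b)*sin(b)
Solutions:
 u(b) = C1*cos(b)^(sqrt(3))


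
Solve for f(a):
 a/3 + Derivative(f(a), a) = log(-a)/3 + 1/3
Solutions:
 f(a) = C1 - a^2/6 + a*log(-a)/3


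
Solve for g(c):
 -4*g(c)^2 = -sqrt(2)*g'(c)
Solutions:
 g(c) = -1/(C1 + 2*sqrt(2)*c)


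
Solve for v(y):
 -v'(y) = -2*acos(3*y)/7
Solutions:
 v(y) = C1 + 2*y*acos(3*y)/7 - 2*sqrt(1 - 9*y^2)/21


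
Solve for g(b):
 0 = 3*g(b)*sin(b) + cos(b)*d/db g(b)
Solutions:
 g(b) = C1*cos(b)^3


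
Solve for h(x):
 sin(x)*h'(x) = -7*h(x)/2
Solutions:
 h(x) = C1*(cos(x) + 1)^(7/4)/(cos(x) - 1)^(7/4)


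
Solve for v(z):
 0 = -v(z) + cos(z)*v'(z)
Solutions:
 v(z) = C1*sqrt(sin(z) + 1)/sqrt(sin(z) - 1)


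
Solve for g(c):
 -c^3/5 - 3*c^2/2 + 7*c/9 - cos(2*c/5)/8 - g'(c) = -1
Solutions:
 g(c) = C1 - c^4/20 - c^3/2 + 7*c^2/18 + c - 5*sin(2*c/5)/16


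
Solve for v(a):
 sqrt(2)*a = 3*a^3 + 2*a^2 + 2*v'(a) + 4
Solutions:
 v(a) = C1 - 3*a^4/8 - a^3/3 + sqrt(2)*a^2/4 - 2*a


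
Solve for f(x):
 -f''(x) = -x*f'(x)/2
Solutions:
 f(x) = C1 + C2*erfi(x/2)


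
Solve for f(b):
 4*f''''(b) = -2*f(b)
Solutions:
 f(b) = (C1*sin(2^(1/4)*b/2) + C2*cos(2^(1/4)*b/2))*exp(-2^(1/4)*b/2) + (C3*sin(2^(1/4)*b/2) + C4*cos(2^(1/4)*b/2))*exp(2^(1/4)*b/2)


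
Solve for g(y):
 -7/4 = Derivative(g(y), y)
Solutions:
 g(y) = C1 - 7*y/4


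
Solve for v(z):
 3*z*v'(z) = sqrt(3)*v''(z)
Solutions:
 v(z) = C1 + C2*erfi(sqrt(2)*3^(1/4)*z/2)


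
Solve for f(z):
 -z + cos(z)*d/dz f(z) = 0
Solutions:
 f(z) = C1 + Integral(z/cos(z), z)


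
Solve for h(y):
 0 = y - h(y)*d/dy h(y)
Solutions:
 h(y) = -sqrt(C1 + y^2)
 h(y) = sqrt(C1 + y^2)


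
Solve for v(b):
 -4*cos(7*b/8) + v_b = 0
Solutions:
 v(b) = C1 + 32*sin(7*b/8)/7


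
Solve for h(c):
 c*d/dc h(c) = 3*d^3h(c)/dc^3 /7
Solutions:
 h(c) = C1 + Integral(C2*airyai(3^(2/3)*7^(1/3)*c/3) + C3*airybi(3^(2/3)*7^(1/3)*c/3), c)


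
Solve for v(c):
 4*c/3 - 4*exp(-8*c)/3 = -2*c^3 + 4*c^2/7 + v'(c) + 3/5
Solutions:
 v(c) = C1 + c^4/2 - 4*c^3/21 + 2*c^2/3 - 3*c/5 + exp(-8*c)/6


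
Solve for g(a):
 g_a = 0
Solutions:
 g(a) = C1


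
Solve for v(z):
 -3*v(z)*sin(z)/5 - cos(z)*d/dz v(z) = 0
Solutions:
 v(z) = C1*cos(z)^(3/5)


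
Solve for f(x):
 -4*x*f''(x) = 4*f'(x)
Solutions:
 f(x) = C1 + C2*log(x)


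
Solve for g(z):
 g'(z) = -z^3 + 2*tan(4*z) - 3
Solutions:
 g(z) = C1 - z^4/4 - 3*z - log(cos(4*z))/2


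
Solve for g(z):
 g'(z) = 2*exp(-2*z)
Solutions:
 g(z) = C1 - exp(-2*z)


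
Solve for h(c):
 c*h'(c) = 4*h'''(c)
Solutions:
 h(c) = C1 + Integral(C2*airyai(2^(1/3)*c/2) + C3*airybi(2^(1/3)*c/2), c)


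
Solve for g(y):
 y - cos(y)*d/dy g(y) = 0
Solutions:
 g(y) = C1 + Integral(y/cos(y), y)


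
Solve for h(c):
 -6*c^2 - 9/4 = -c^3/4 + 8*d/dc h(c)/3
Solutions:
 h(c) = C1 + 3*c^4/128 - 3*c^3/4 - 27*c/32


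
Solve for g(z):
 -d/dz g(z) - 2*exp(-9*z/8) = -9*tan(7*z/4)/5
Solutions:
 g(z) = C1 + 18*log(tan(7*z/4)^2 + 1)/35 + 16*exp(-9*z/8)/9


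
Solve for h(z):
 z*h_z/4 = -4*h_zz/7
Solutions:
 h(z) = C1 + C2*erf(sqrt(14)*z/8)


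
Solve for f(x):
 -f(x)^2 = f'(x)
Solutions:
 f(x) = 1/(C1 + x)


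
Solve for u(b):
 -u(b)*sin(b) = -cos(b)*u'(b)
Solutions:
 u(b) = C1/cos(b)


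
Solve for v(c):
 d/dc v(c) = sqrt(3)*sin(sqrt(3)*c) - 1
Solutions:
 v(c) = C1 - c - cos(sqrt(3)*c)


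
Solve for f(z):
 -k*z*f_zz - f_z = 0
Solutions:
 f(z) = C1 + z^(((re(k) - 1)*re(k) + im(k)^2)/(re(k)^2 + im(k)^2))*(C2*sin(log(z)*Abs(im(k))/(re(k)^2 + im(k)^2)) + C3*cos(log(z)*im(k)/(re(k)^2 + im(k)^2)))


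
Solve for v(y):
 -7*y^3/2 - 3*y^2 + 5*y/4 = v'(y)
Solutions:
 v(y) = C1 - 7*y^4/8 - y^3 + 5*y^2/8


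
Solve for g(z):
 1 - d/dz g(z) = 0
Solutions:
 g(z) = C1 + z


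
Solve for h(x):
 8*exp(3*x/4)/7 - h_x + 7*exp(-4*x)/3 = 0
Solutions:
 h(x) = C1 + 32*exp(3*x/4)/21 - 7*exp(-4*x)/12


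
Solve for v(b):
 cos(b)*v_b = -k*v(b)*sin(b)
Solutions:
 v(b) = C1*exp(k*log(cos(b)))


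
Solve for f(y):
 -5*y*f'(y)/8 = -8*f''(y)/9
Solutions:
 f(y) = C1 + C2*erfi(3*sqrt(10)*y/16)


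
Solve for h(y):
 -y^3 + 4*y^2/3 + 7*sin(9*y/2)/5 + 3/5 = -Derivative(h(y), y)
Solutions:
 h(y) = C1 + y^4/4 - 4*y^3/9 - 3*y/5 + 14*cos(9*y/2)/45


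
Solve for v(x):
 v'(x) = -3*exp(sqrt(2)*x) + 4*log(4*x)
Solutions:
 v(x) = C1 + 4*x*log(x) + 4*x*(-1 + 2*log(2)) - 3*sqrt(2)*exp(sqrt(2)*x)/2


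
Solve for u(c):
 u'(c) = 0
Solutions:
 u(c) = C1


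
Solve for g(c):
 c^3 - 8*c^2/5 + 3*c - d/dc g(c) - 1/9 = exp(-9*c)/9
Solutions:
 g(c) = C1 + c^4/4 - 8*c^3/15 + 3*c^2/2 - c/9 + exp(-9*c)/81


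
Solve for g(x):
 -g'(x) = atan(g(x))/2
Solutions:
 Integral(1/atan(_y), (_y, g(x))) = C1 - x/2


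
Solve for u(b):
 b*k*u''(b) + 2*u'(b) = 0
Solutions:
 u(b) = C1 + b^(((re(k) - 2)*re(k) + im(k)^2)/(re(k)^2 + im(k)^2))*(C2*sin(2*log(b)*Abs(im(k))/(re(k)^2 + im(k)^2)) + C3*cos(2*log(b)*im(k)/(re(k)^2 + im(k)^2)))


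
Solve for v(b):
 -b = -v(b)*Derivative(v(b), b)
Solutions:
 v(b) = -sqrt(C1 + b^2)
 v(b) = sqrt(C1 + b^2)


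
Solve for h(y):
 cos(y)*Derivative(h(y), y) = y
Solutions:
 h(y) = C1 + Integral(y/cos(y), y)


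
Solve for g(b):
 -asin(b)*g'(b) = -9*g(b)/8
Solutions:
 g(b) = C1*exp(9*Integral(1/asin(b), b)/8)


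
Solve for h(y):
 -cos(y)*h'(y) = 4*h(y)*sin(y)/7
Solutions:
 h(y) = C1*cos(y)^(4/7)


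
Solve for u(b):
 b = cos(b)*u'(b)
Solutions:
 u(b) = C1 + Integral(b/cos(b), b)


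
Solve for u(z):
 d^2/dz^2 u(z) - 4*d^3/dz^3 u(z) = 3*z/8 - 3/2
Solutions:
 u(z) = C1 + C2*z + C3*exp(z/4) + z^3/16


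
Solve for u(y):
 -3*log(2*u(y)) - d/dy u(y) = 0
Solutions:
 Integral(1/(log(_y) + log(2)), (_y, u(y)))/3 = C1 - y


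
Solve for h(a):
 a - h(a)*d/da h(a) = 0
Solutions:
 h(a) = -sqrt(C1 + a^2)
 h(a) = sqrt(C1 + a^2)


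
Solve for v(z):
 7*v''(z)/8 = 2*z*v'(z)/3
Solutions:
 v(z) = C1 + C2*erfi(2*sqrt(42)*z/21)


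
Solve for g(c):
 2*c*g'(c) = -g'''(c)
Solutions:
 g(c) = C1 + Integral(C2*airyai(-2^(1/3)*c) + C3*airybi(-2^(1/3)*c), c)


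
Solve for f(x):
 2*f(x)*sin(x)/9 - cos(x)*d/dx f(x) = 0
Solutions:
 f(x) = C1/cos(x)^(2/9)


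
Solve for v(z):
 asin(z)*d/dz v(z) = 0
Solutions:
 v(z) = C1


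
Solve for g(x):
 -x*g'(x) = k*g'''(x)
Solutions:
 g(x) = C1 + Integral(C2*airyai(x*(-1/k)^(1/3)) + C3*airybi(x*(-1/k)^(1/3)), x)


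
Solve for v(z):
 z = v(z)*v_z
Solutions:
 v(z) = -sqrt(C1 + z^2)
 v(z) = sqrt(C1 + z^2)


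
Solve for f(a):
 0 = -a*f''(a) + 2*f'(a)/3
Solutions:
 f(a) = C1 + C2*a^(5/3)


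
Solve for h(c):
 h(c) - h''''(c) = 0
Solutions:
 h(c) = C1*exp(-c) + C2*exp(c) + C3*sin(c) + C4*cos(c)


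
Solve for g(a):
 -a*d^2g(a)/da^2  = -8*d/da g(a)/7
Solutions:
 g(a) = C1 + C2*a^(15/7)


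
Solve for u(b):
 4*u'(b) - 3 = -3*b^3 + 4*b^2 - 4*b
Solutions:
 u(b) = C1 - 3*b^4/16 + b^3/3 - b^2/2 + 3*b/4


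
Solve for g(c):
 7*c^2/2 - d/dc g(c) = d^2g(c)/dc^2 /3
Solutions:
 g(c) = C1 + C2*exp(-3*c) + 7*c^3/6 - 7*c^2/6 + 7*c/9


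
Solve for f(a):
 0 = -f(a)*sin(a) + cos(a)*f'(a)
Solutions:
 f(a) = C1/cos(a)


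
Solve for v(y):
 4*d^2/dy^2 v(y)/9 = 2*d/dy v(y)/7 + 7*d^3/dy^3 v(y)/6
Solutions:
 v(y) = C1 + (C2*sin(2*sqrt(23)*y/21) + C3*cos(2*sqrt(23)*y/21))*exp(4*y/21)


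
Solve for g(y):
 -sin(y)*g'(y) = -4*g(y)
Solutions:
 g(y) = C1*(cos(y)^2 - 2*cos(y) + 1)/(cos(y)^2 + 2*cos(y) + 1)


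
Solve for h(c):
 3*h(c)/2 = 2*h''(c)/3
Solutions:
 h(c) = C1*exp(-3*c/2) + C2*exp(3*c/2)


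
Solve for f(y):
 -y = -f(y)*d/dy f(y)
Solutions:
 f(y) = -sqrt(C1 + y^2)
 f(y) = sqrt(C1 + y^2)


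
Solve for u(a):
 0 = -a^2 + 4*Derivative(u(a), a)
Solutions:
 u(a) = C1 + a^3/12


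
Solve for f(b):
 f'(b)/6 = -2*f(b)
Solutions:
 f(b) = C1*exp(-12*b)


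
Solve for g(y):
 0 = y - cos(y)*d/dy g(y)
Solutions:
 g(y) = C1 + Integral(y/cos(y), y)


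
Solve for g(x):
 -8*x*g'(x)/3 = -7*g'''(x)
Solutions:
 g(x) = C1 + Integral(C2*airyai(2*21^(2/3)*x/21) + C3*airybi(2*21^(2/3)*x/21), x)


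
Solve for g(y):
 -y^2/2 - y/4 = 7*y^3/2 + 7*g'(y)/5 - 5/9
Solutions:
 g(y) = C1 - 5*y^4/8 - 5*y^3/42 - 5*y^2/56 + 25*y/63


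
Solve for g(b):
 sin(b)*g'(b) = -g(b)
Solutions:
 g(b) = C1*sqrt(cos(b) + 1)/sqrt(cos(b) - 1)


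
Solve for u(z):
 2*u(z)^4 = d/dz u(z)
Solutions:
 u(z) = (-1/(C1 + 6*z))^(1/3)
 u(z) = (-1/(C1 + 2*z))^(1/3)*(-3^(2/3) - 3*3^(1/6)*I)/6
 u(z) = (-1/(C1 + 2*z))^(1/3)*(-3^(2/3) + 3*3^(1/6)*I)/6


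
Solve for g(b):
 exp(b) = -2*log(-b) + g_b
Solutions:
 g(b) = C1 + 2*b*log(-b) - 2*b + exp(b)


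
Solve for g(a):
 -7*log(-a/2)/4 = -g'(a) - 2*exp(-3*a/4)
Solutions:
 g(a) = C1 + 7*a*log(-a)/4 + 7*a*(-1 - log(2))/4 + 8*exp(-3*a/4)/3


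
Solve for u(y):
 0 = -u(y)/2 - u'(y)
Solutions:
 u(y) = C1*exp(-y/2)


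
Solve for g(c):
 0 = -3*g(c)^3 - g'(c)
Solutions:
 g(c) = -sqrt(2)*sqrt(-1/(C1 - 3*c))/2
 g(c) = sqrt(2)*sqrt(-1/(C1 - 3*c))/2


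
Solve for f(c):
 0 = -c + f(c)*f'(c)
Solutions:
 f(c) = -sqrt(C1 + c^2)
 f(c) = sqrt(C1 + c^2)


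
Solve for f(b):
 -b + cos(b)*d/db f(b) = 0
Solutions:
 f(b) = C1 + Integral(b/cos(b), b)


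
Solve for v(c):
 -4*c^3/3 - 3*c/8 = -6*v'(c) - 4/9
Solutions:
 v(c) = C1 + c^4/18 + c^2/32 - 2*c/27


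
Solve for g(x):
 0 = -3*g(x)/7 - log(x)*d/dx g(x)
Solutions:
 g(x) = C1*exp(-3*li(x)/7)


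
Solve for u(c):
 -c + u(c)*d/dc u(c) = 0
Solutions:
 u(c) = -sqrt(C1 + c^2)
 u(c) = sqrt(C1 + c^2)


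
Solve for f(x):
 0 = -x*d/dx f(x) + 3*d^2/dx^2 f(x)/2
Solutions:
 f(x) = C1 + C2*erfi(sqrt(3)*x/3)


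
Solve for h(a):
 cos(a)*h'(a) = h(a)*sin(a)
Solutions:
 h(a) = C1/cos(a)


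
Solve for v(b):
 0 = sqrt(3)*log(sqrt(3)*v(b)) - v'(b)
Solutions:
 -2*sqrt(3)*Integral(1/(2*log(_y) + log(3)), (_y, v(b)))/3 = C1 - b


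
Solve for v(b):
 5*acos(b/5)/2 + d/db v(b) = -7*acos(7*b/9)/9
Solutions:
 v(b) = C1 - 5*b*acos(b/5)/2 - 7*b*acos(7*b/9)/9 + 5*sqrt(25 - b^2)/2 + sqrt(81 - 49*b^2)/9


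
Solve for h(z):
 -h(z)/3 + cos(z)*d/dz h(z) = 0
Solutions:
 h(z) = C1*(sin(z) + 1)^(1/6)/(sin(z) - 1)^(1/6)


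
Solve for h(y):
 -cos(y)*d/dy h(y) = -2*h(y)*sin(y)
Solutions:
 h(y) = C1/cos(y)^2


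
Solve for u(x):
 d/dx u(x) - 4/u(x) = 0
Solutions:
 u(x) = -sqrt(C1 + 8*x)
 u(x) = sqrt(C1 + 8*x)


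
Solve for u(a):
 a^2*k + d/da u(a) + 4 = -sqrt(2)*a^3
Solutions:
 u(a) = C1 - sqrt(2)*a^4/4 - a^3*k/3 - 4*a


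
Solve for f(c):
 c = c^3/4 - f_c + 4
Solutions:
 f(c) = C1 + c^4/16 - c^2/2 + 4*c


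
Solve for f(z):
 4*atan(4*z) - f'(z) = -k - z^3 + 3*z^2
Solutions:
 f(z) = C1 + k*z + z^4/4 - z^3 + 4*z*atan(4*z) - log(16*z^2 + 1)/2


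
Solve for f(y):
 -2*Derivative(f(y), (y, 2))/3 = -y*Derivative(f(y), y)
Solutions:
 f(y) = C1 + C2*erfi(sqrt(3)*y/2)


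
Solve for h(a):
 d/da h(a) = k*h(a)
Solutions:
 h(a) = C1*exp(a*k)


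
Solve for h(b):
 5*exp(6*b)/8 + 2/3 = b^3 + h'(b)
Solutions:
 h(b) = C1 - b^4/4 + 2*b/3 + 5*exp(6*b)/48


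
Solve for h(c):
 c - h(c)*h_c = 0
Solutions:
 h(c) = -sqrt(C1 + c^2)
 h(c) = sqrt(C1 + c^2)


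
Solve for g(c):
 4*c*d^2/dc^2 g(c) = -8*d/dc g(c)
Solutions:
 g(c) = C1 + C2/c


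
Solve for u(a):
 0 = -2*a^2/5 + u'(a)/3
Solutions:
 u(a) = C1 + 2*a^3/5


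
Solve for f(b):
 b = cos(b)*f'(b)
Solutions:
 f(b) = C1 + Integral(b/cos(b), b)


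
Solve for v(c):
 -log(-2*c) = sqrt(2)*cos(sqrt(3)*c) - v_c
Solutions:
 v(c) = C1 + c*log(-c) - c + c*log(2) + sqrt(6)*sin(sqrt(3)*c)/3


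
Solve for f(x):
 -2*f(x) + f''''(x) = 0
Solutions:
 f(x) = C1*exp(-2^(1/4)*x) + C2*exp(2^(1/4)*x) + C3*sin(2^(1/4)*x) + C4*cos(2^(1/4)*x)


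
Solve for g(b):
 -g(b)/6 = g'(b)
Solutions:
 g(b) = C1*exp(-b/6)


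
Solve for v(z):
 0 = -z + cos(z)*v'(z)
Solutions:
 v(z) = C1 + Integral(z/cos(z), z)


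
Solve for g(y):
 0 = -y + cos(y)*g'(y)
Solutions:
 g(y) = C1 + Integral(y/cos(y), y)


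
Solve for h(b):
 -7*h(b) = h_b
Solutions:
 h(b) = C1*exp(-7*b)


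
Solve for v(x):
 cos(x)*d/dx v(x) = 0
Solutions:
 v(x) = C1


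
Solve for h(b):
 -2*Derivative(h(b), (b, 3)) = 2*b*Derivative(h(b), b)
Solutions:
 h(b) = C1 + Integral(C2*airyai(-b) + C3*airybi(-b), b)


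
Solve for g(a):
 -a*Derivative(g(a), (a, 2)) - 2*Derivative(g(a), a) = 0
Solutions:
 g(a) = C1 + C2/a


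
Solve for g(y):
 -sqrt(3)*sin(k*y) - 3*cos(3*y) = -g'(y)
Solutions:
 g(y) = C1 + sin(3*y) - sqrt(3)*cos(k*y)/k


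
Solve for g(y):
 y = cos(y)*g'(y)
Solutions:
 g(y) = C1 + Integral(y/cos(y), y)


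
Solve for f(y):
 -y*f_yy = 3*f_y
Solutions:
 f(y) = C1 + C2/y^2


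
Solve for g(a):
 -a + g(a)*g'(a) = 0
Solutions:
 g(a) = -sqrt(C1 + a^2)
 g(a) = sqrt(C1 + a^2)


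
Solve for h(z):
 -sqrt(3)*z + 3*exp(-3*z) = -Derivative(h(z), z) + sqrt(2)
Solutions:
 h(z) = C1 + sqrt(3)*z^2/2 + sqrt(2)*z + exp(-3*z)


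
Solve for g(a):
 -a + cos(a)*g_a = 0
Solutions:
 g(a) = C1 + Integral(a/cos(a), a)


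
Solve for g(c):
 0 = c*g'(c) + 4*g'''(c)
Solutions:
 g(c) = C1 + Integral(C2*airyai(-2^(1/3)*c/2) + C3*airybi(-2^(1/3)*c/2), c)


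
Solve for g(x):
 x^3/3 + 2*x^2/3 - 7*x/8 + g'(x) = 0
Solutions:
 g(x) = C1 - x^4/12 - 2*x^3/9 + 7*x^2/16


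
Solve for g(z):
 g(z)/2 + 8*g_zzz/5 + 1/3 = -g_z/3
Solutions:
 g(z) = C1*exp(-10^(1/3)*z*(-(27 + sqrt(739))^(1/3) + 10^(1/3)/(27 + sqrt(739))^(1/3))/24)*sin(10^(1/3)*sqrt(3)*z*(10^(1/3)/(27 + sqrt(739))^(1/3) + (27 + sqrt(739))^(1/3))/24) + C2*exp(-10^(1/3)*z*(-(27 + sqrt(739))^(1/3) + 10^(1/3)/(27 + sqrt(739))^(1/3))/24)*cos(10^(1/3)*sqrt(3)*z*(10^(1/3)/(27 + sqrt(739))^(1/3) + (27 + sqrt(739))^(1/3))/24) + C3*exp(10^(1/3)*z*(-(27 + sqrt(739))^(1/3) + 10^(1/3)/(27 + sqrt(739))^(1/3))/12) - 2/3


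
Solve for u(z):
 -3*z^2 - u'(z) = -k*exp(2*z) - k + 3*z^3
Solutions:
 u(z) = C1 + k*z + k*exp(2*z)/2 - 3*z^4/4 - z^3


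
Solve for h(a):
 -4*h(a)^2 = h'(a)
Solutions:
 h(a) = 1/(C1 + 4*a)


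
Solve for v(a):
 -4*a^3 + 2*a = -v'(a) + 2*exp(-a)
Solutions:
 v(a) = C1 + a^4 - a^2 - 2*exp(-a)


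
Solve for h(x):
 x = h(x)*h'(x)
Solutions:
 h(x) = -sqrt(C1 + x^2)
 h(x) = sqrt(C1 + x^2)


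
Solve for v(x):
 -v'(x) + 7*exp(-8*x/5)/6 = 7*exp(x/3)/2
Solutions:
 v(x) = C1 - 21*exp(x/3)/2 - 35*exp(-8*x/5)/48


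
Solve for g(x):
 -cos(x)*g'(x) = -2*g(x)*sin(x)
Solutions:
 g(x) = C1/cos(x)^2


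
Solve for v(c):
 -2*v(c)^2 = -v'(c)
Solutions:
 v(c) = -1/(C1 + 2*c)


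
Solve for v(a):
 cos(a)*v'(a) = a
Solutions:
 v(a) = C1 + Integral(a/cos(a), a)


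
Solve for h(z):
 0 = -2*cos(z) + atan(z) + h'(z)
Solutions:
 h(z) = C1 - z*atan(z) + log(z^2 + 1)/2 + 2*sin(z)


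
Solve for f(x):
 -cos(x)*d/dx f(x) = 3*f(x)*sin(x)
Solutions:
 f(x) = C1*cos(x)^3


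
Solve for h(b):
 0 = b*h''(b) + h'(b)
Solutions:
 h(b) = C1 + C2*log(b)


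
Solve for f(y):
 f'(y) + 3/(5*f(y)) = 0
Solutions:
 f(y) = -sqrt(C1 - 30*y)/5
 f(y) = sqrt(C1 - 30*y)/5


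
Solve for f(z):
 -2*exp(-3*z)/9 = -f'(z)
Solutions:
 f(z) = C1 - 2*exp(-3*z)/27


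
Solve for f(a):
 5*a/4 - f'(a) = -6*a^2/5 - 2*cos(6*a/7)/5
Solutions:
 f(a) = C1 + 2*a^3/5 + 5*a^2/8 + 7*sin(6*a/7)/15


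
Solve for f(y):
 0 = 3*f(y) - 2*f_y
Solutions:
 f(y) = C1*exp(3*y/2)


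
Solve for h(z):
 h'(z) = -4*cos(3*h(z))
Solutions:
 h(z) = -asin((C1 + exp(24*z))/(C1 - exp(24*z)))/3 + pi/3
 h(z) = asin((C1 + exp(24*z))/(C1 - exp(24*z)))/3


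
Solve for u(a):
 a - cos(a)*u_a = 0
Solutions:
 u(a) = C1 + Integral(a/cos(a), a)


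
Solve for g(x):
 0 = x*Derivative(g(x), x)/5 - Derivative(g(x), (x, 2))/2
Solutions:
 g(x) = C1 + C2*erfi(sqrt(5)*x/5)


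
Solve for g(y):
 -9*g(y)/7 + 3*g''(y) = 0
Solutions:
 g(y) = C1*exp(-sqrt(21)*y/7) + C2*exp(sqrt(21)*y/7)


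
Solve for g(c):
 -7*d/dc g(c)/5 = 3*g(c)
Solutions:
 g(c) = C1*exp(-15*c/7)


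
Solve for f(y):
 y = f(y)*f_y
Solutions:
 f(y) = -sqrt(C1 + y^2)
 f(y) = sqrt(C1 + y^2)


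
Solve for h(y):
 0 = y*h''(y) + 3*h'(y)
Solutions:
 h(y) = C1 + C2/y^2


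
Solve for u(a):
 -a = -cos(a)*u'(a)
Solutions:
 u(a) = C1 + Integral(a/cos(a), a)


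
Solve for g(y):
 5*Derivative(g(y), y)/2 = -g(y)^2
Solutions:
 g(y) = 5/(C1 + 2*y)


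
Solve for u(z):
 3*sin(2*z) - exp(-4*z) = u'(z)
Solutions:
 u(z) = C1 - 3*cos(2*z)/2 + exp(-4*z)/4


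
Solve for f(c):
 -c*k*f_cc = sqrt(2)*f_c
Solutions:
 f(c) = C1 + c^(((re(k) - sqrt(2))*re(k) + im(k)^2)/(re(k)^2 + im(k)^2))*(C2*sin(sqrt(2)*log(c)*Abs(im(k))/(re(k)^2 + im(k)^2)) + C3*cos(sqrt(2)*log(c)*im(k)/(re(k)^2 + im(k)^2)))


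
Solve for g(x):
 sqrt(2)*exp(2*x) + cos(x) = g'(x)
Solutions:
 g(x) = C1 + sqrt(2)*exp(2*x)/2 + sin(x)


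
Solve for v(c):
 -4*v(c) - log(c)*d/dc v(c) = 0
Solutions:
 v(c) = C1*exp(-4*li(c))


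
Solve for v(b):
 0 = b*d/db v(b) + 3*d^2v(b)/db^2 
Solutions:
 v(b) = C1 + C2*erf(sqrt(6)*b/6)


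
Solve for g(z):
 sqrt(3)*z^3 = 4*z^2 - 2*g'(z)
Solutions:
 g(z) = C1 - sqrt(3)*z^4/8 + 2*z^3/3


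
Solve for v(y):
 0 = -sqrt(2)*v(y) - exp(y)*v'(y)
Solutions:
 v(y) = C1*exp(sqrt(2)*exp(-y))


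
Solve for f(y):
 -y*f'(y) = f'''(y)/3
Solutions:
 f(y) = C1 + Integral(C2*airyai(-3^(1/3)*y) + C3*airybi(-3^(1/3)*y), y)
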